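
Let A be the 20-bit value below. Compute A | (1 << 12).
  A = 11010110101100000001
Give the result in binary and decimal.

Mask = 1 << 12 = 00000001000000000000
Bit 12 of A is 0, so OR-ing with the mask flips it to 1.
  11010110101100000001
| 00000001000000000000
----------------------
  11010111101100000001

Answer: 11010111101100000001 (883457)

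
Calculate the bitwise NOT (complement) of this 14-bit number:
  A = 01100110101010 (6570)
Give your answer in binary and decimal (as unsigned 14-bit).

Flip each bit (0->1, 1->0):
  01100110101010
  10011001010101

Answer: 10011001010101 (9813)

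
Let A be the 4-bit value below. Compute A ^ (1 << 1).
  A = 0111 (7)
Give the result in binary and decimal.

Mask = 1 << 1 = 0010
Bit 1 of A is 1; XOR with the mask flips it to 0.
  0111
^ 0010
------
  0101

Answer: 0101 (5)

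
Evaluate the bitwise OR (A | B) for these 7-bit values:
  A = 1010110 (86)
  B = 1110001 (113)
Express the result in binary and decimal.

Apply | to each column (1 where either bit is 1):
  1010110
| 1110001
---------
  1110111

Answer: 1110111 (119)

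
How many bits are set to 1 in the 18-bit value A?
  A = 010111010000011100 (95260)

010111010000011100
1-bits at positions (from bit 0 = LSB): 2, 3, 4, 10, 12, 13, 14, 16
Count = 8

Answer: 8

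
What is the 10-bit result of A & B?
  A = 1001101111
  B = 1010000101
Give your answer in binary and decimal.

Apply & to each column (1 only where both bits are 1):
  1001101111
& 1010000101
------------
  1000000101

Answer: 1000000101 (517)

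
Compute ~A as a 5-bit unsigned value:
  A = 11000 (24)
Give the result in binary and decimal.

Flip each bit (0->1, 1->0):
  11000
  00111

Answer: 00111 (7)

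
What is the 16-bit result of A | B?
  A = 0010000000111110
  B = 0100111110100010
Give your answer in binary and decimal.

Apply | to each column (1 where either bit is 1):
  0010000000111110
| 0100111110100010
------------------
  0110111110111110

Answer: 0110111110111110 (28606)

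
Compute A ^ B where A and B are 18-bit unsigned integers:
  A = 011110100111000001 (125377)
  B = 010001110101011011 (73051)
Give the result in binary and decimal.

Apply ^ to each column (1 where bits differ):
  011110100111000001
^ 010001110101011011
--------------------
  001111010010011010

Answer: 001111010010011010 (62618)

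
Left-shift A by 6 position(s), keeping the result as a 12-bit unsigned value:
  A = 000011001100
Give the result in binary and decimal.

Shift left by 6: drop the top 6 bit(s), append 6 zero(s) on the right.
  000011001100  ->  discard [000011], keep [001100], append 000000
= 001100000000

Answer: 001100000000 (768)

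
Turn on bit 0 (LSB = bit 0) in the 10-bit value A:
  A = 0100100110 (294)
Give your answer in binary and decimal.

Mask = 1 << 0 = 0000000001
Bit 0 of A is 0, so OR-ing with the mask flips it to 1.
  0100100110
| 0000000001
------------
  0100100111

Answer: 0100100111 (295)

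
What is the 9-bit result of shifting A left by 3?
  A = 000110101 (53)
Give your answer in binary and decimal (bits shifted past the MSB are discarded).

Shift left by 3: drop the top 3 bit(s), append 3 zero(s) on the right.
  000110101  ->  discard [000], keep [110101], append 000
= 110101000

Answer: 110101000 (424)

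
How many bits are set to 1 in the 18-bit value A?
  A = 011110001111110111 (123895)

011110001111110111
1-bits at positions (from bit 0 = LSB): 0, 1, 2, 4, 5, 6, 7, 8, 9, 13, 14, 15, 16
Count = 13

Answer: 13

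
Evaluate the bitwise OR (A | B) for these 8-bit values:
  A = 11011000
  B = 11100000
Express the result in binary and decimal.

Apply | to each column (1 where either bit is 1):
  11011000
| 11100000
----------
  11111000

Answer: 11111000 (248)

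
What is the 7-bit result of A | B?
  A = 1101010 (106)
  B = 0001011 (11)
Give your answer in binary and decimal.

Apply | to each column (1 where either bit is 1):
  1101010
| 0001011
---------
  1101011

Answer: 1101011 (107)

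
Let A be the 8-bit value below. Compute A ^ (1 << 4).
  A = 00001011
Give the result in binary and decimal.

Mask = 1 << 4 = 00010000
Bit 4 of A is 0; XOR with the mask flips it to 1.
  00001011
^ 00010000
----------
  00011011

Answer: 00011011 (27)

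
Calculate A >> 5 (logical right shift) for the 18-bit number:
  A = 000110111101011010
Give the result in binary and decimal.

Logical shift right by 5: drop the bottom 5 bit(s), prepend 5 zero(s) on the left.
  000110111101011010  ->  keep [0001101111010], discard [11010], prepend 00000
= 000000001101111010

Answer: 000000001101111010 (890)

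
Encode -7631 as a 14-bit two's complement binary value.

1. Binary of +7631:  01110111001111
2. Invert bits:     10001000110000
3. Add 1:           10001000110001

Answer: 10001000110001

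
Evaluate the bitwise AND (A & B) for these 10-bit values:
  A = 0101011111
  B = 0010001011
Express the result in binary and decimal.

Apply & to each column (1 only where both bits are 1):
  0101011111
& 0010001011
------------
  0000001011

Answer: 0000001011 (11)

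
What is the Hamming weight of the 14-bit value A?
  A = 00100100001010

00100100001010
1-bits at positions (from bit 0 = LSB): 1, 3, 8, 11
Count = 4

Answer: 4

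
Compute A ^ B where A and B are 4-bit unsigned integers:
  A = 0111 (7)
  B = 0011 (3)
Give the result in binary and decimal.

Apply ^ to each column (1 where bits differ):
  0111
^ 0011
------
  0100

Answer: 0100 (4)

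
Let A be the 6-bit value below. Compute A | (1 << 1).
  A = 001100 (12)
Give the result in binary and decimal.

Mask = 1 << 1 = 000010
Bit 1 of A is 0, so OR-ing with the mask flips it to 1.
  001100
| 000010
--------
  001110

Answer: 001110 (14)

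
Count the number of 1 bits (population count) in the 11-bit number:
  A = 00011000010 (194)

00011000010
1-bits at positions (from bit 0 = LSB): 1, 6, 7
Count = 3

Answer: 3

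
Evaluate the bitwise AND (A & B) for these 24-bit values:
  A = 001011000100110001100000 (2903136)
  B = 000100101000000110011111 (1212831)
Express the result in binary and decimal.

Apply & to each column (1 only where both bits are 1):
  001011000100110001100000
& 000100101000000110011111
--------------------------
  000000000000000000000000

Answer: 000000000000000000000000 (0)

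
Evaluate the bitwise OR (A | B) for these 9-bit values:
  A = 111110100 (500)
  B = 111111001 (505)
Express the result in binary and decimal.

Apply | to each column (1 where either bit is 1):
  111110100
| 111111001
-----------
  111111101

Answer: 111111101 (509)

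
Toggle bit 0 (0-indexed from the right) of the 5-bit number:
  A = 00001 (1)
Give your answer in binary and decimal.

Mask = 1 << 0 = 00001
Bit 0 of A is 1; XOR with the mask flips it to 0.
  00001
^ 00001
-------
  00000

Answer: 00000 (0)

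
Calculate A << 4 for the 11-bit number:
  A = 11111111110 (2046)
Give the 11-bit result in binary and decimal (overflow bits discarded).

Shift left by 4: drop the top 4 bit(s), append 4 zero(s) on the right.
  11111111110  ->  discard [1111], keep [1111110], append 0000
= 11111100000

Answer: 11111100000 (2016)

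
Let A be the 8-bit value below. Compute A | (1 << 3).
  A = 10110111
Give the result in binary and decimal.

Mask = 1 << 3 = 00001000
Bit 3 of A is 0, so OR-ing with the mask flips it to 1.
  10110111
| 00001000
----------
  10111111

Answer: 10111111 (191)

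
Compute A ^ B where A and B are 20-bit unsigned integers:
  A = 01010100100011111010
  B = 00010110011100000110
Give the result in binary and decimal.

Apply ^ to each column (1 where bits differ):
  01010100100011111010
^ 00010110011100000110
----------------------
  01000010111111111100

Answer: 01000010111111111100 (274428)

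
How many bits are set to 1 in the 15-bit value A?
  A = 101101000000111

101101000000111
1-bits at positions (from bit 0 = LSB): 0, 1, 2, 9, 11, 12, 14
Count = 7

Answer: 7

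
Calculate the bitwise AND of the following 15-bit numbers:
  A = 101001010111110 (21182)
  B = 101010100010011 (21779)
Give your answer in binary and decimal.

Apply & to each column (1 only where both bits are 1):
  101001010111110
& 101010100010011
-----------------
  101000000010010

Answer: 101000000010010 (20498)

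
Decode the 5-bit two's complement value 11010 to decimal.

MSB is 1, so the value is negative. Find the magnitude:
1. Invert bits:  00101
2. Add 1:        00110  = 6
3. Apply sign:   -6

Answer: -6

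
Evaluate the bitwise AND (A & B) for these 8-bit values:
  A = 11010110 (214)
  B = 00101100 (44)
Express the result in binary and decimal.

Apply & to each column (1 only where both bits are 1):
  11010110
& 00101100
----------
  00000100

Answer: 00000100 (4)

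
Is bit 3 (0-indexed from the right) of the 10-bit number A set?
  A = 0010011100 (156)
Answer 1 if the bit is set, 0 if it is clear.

Bit 3 is the 4th from the right.
  0010011100
        ^
That bit is 1.

Answer: 1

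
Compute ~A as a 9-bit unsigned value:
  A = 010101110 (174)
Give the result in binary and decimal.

Flip each bit (0->1, 1->0):
  010101110
  101010001

Answer: 101010001 (337)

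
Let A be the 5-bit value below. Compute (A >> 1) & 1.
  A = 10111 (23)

Bit 1 is the 2nd from the right.
  10111
     ^
That bit is 1.

Answer: 1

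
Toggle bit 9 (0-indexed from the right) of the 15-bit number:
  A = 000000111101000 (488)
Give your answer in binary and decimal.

Mask = 1 << 9 = 000001000000000
Bit 9 of A is 0; XOR with the mask flips it to 1.
  000000111101000
^ 000001000000000
-----------------
  000001111101000

Answer: 000001111101000 (1000)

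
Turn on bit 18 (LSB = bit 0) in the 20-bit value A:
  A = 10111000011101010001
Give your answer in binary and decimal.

Mask = 1 << 18 = 01000000000000000000
Bit 18 of A is 0, so OR-ing with the mask flips it to 1.
  10111000011101010001
| 01000000000000000000
----------------------
  11111000011101010001

Answer: 11111000011101010001 (1017681)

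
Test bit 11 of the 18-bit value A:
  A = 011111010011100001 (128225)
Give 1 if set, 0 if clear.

Bit 11 is the 12th from the right.
  011111010011100001
        ^
That bit is 0.

Answer: 0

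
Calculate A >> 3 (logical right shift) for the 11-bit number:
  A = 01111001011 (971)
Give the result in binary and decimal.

Logical shift right by 3: drop the bottom 3 bit(s), prepend 3 zero(s) on the left.
  01111001011  ->  keep [01111001], discard [011], prepend 000
= 00001111001

Answer: 00001111001 (121)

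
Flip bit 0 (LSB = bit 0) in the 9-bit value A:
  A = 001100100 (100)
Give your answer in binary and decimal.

Mask = 1 << 0 = 000000001
Bit 0 of A is 0; XOR with the mask flips it to 1.
  001100100
^ 000000001
-----------
  001100101

Answer: 001100101 (101)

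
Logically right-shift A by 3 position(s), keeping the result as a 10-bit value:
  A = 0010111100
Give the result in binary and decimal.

Logical shift right by 3: drop the bottom 3 bit(s), prepend 3 zero(s) on the left.
  0010111100  ->  keep [0010111], discard [100], prepend 000
= 0000010111

Answer: 0000010111 (23)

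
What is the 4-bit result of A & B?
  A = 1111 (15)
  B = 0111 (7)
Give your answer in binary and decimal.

Apply & to each column (1 only where both bits are 1):
  1111
& 0111
------
  0111

Answer: 0111 (7)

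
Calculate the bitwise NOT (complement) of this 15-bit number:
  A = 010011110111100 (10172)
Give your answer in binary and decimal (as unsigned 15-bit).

Flip each bit (0->1, 1->0):
  010011110111100
  101100001000011

Answer: 101100001000011 (22595)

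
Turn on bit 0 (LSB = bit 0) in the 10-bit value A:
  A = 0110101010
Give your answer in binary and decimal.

Mask = 1 << 0 = 0000000001
Bit 0 of A is 0, so OR-ing with the mask flips it to 1.
  0110101010
| 0000000001
------------
  0110101011

Answer: 0110101011 (427)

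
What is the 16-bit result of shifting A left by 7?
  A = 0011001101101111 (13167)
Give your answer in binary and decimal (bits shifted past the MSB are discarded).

Shift left by 7: drop the top 7 bit(s), append 7 zero(s) on the right.
  0011001101101111  ->  discard [0011001], keep [101101111], append 0000000
= 1011011110000000

Answer: 1011011110000000 (46976)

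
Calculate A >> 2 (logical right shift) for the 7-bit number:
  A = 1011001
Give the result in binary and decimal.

Logical shift right by 2: drop the bottom 2 bit(s), prepend 2 zero(s) on the left.
  1011001  ->  keep [10110], discard [01], prepend 00
= 0010110

Answer: 0010110 (22)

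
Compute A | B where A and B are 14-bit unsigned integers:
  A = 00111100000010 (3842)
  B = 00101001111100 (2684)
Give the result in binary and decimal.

Apply | to each column (1 where either bit is 1):
  00111100000010
| 00101001111100
----------------
  00111101111110

Answer: 00111101111110 (3966)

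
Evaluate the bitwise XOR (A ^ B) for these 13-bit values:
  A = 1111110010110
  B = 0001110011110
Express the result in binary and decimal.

Apply ^ to each column (1 where bits differ):
  1111110010110
^ 0001110011110
---------------
  1110000001000

Answer: 1110000001000 (7176)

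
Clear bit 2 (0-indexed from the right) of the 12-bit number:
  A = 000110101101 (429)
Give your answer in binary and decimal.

Mask = ~(1 << 2) = 111111111011
Bit 2 of A is 1, so AND-ing with the mask clears it to 0.
  000110101101
& 111111111011
--------------
  000110101001

Answer: 000110101001 (425)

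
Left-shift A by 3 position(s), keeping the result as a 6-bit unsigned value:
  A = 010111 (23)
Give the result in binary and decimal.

Shift left by 3: drop the top 3 bit(s), append 3 zero(s) on the right.
  010111  ->  discard [010], keep [111], append 000
= 111000

Answer: 111000 (56)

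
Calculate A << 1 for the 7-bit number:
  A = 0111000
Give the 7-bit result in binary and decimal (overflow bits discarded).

Shift left by 1: drop the top 1 bit(s), append 1 zero(s) on the right.
  0111000  ->  discard [0], keep [111000], append 0
= 1110000

Answer: 1110000 (112)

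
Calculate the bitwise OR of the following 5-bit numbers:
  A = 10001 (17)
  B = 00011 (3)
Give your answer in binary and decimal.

Apply | to each column (1 where either bit is 1):
  10001
| 00011
-------
  10011

Answer: 10011 (19)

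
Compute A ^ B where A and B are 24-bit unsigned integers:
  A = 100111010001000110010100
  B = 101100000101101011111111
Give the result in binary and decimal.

Apply ^ to each column (1 where bits differ):
  100111010001000110010100
^ 101100000101101011111111
--------------------------
  001011010100101101101011

Answer: 001011010100101101101011 (2968427)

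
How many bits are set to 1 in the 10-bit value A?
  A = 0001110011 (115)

0001110011
1-bits at positions (from bit 0 = LSB): 0, 1, 4, 5, 6
Count = 5

Answer: 5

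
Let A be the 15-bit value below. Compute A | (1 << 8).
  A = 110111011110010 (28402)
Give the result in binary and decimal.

Mask = 1 << 8 = 000000100000000
Bit 8 of A is 0, so OR-ing with the mask flips it to 1.
  110111011110010
| 000000100000000
-----------------
  110111111110010

Answer: 110111111110010 (28658)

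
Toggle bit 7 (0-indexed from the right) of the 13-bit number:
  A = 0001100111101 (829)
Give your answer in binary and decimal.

Mask = 1 << 7 = 0000010000000
Bit 7 of A is 0; XOR with the mask flips it to 1.
  0001100111101
^ 0000010000000
---------------
  0001110111101

Answer: 0001110111101 (957)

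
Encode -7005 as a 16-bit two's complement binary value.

1. Binary of +7005:  0001101101011101
2. Invert bits:     1110010010100010
3. Add 1:           1110010010100011

Answer: 1110010010100011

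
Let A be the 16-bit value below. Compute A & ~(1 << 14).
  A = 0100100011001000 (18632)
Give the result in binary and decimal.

Mask = ~(1 << 14) = 1011111111111111
Bit 14 of A is 1, so AND-ing with the mask clears it to 0.
  0100100011001000
& 1011111111111111
------------------
  0000100011001000

Answer: 0000100011001000 (2248)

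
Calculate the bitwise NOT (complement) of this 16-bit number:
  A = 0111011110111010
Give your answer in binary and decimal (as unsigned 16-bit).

Flip each bit (0->1, 1->0):
  0111011110111010
  1000100001000101

Answer: 1000100001000101 (34885)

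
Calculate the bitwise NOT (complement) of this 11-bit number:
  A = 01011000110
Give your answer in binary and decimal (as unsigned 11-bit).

Flip each bit (0->1, 1->0):
  01011000110
  10100111001

Answer: 10100111001 (1337)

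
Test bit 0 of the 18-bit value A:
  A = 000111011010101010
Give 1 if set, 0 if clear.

Bit 0 is the 1st from the right.
  000111011010101010
                   ^
That bit is 0.

Answer: 0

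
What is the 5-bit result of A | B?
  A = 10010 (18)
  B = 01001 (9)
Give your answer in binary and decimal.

Apply | to each column (1 where either bit is 1):
  10010
| 01001
-------
  11011

Answer: 11011 (27)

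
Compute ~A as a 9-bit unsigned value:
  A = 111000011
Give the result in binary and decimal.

Flip each bit (0->1, 1->0):
  111000011
  000111100

Answer: 000111100 (60)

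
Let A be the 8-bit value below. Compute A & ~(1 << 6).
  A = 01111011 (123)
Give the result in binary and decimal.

Mask = ~(1 << 6) = 10111111
Bit 6 of A is 1, so AND-ing with the mask clears it to 0.
  01111011
& 10111111
----------
  00111011

Answer: 00111011 (59)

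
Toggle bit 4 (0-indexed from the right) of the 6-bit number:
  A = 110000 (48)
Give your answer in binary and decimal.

Mask = 1 << 4 = 010000
Bit 4 of A is 1; XOR with the mask flips it to 0.
  110000
^ 010000
--------
  100000

Answer: 100000 (32)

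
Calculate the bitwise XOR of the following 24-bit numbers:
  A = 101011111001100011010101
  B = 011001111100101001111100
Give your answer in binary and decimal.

Apply ^ to each column (1 where bits differ):
  101011111001100011010101
^ 011001111100101001111100
--------------------------
  110010000101001010101001

Answer: 110010000101001010101001 (13128361)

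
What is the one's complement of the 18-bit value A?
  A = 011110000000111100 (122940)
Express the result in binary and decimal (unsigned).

Flip each bit (0->1, 1->0):
  011110000000111100
  100001111111000011

Answer: 100001111111000011 (139203)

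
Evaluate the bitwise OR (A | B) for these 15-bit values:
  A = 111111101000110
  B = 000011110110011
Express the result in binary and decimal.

Apply | to each column (1 where either bit is 1):
  111111101000110
| 000011110110011
-----------------
  111111111110111

Answer: 111111111110111 (32759)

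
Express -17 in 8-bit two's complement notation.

1. Binary of +17:  00010001
2. Invert bits:     11101110
3. Add 1:           11101111

Answer: 11101111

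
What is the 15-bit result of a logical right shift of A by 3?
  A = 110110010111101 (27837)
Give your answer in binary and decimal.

Logical shift right by 3: drop the bottom 3 bit(s), prepend 3 zero(s) on the left.
  110110010111101  ->  keep [110110010111], discard [101], prepend 000
= 000110110010111

Answer: 000110110010111 (3479)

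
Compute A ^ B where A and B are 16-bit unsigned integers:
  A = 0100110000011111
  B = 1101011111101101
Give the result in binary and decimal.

Apply ^ to each column (1 where bits differ):
  0100110000011111
^ 1101011111101101
------------------
  1001101111110010

Answer: 1001101111110010 (39922)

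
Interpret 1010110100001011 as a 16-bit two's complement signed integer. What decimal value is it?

MSB is 1, so the value is negative. Find the magnitude:
1. Invert bits:  0101001011110100
2. Add 1:        0101001011110101  = 21237
3. Apply sign:   -21237

Answer: -21237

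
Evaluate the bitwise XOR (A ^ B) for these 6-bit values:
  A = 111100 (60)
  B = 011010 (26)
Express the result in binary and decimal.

Apply ^ to each column (1 where bits differ):
  111100
^ 011010
--------
  100110

Answer: 100110 (38)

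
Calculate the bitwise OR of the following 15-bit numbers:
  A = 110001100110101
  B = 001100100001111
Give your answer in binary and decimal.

Apply | to each column (1 where either bit is 1):
  110001100110101
| 001100100001111
-----------------
  111101100111111

Answer: 111101100111111 (31551)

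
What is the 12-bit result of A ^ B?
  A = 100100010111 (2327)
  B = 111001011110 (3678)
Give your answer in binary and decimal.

Apply ^ to each column (1 where bits differ):
  100100010111
^ 111001011110
--------------
  011101001001

Answer: 011101001001 (1865)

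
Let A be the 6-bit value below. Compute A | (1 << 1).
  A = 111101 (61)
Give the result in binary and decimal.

Mask = 1 << 1 = 000010
Bit 1 of A is 0, so OR-ing with the mask flips it to 1.
  111101
| 000010
--------
  111111

Answer: 111111 (63)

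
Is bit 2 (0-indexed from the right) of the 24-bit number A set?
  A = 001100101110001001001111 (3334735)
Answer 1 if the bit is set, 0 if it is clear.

Bit 2 is the 3rd from the right.
  001100101110001001001111
                       ^
That bit is 1.

Answer: 1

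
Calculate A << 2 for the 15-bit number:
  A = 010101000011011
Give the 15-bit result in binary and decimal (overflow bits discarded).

Shift left by 2: drop the top 2 bit(s), append 2 zero(s) on the right.
  010101000011011  ->  discard [01], keep [0101000011011], append 00
= 010100001101100

Answer: 010100001101100 (10348)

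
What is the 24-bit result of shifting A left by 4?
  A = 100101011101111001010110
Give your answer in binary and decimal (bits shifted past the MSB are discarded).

Shift left by 4: drop the top 4 bit(s), append 4 zero(s) on the right.
  100101011101111001010110  ->  discard [1001], keep [01011101111001010110], append 0000
= 010111011110010101100000

Answer: 010111011110010101100000 (6153568)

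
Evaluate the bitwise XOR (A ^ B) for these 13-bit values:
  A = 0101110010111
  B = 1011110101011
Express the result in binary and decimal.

Apply ^ to each column (1 where bits differ):
  0101110010111
^ 1011110101011
---------------
  1110000111100

Answer: 1110000111100 (7228)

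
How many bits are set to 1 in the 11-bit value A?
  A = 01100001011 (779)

01100001011
1-bits at positions (from bit 0 = LSB): 0, 1, 3, 8, 9
Count = 5

Answer: 5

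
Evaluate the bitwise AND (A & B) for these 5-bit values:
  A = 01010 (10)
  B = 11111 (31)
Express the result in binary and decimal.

Apply & to each column (1 only where both bits are 1):
  01010
& 11111
-------
  01010

Answer: 01010 (10)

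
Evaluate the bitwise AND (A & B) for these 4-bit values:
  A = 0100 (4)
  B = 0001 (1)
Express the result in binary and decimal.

Apply & to each column (1 only where both bits are 1):
  0100
& 0001
------
  0000

Answer: 0000 (0)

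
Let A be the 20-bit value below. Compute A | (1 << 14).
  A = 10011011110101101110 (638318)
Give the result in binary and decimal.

Mask = 1 << 14 = 00000100000000000000
Bit 14 of A is 0, so OR-ing with the mask flips it to 1.
  10011011110101101110
| 00000100000000000000
----------------------
  10011111110101101110

Answer: 10011111110101101110 (654702)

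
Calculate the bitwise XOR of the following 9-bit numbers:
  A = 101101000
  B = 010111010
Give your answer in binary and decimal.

Apply ^ to each column (1 where bits differ):
  101101000
^ 010111010
-----------
  111010010

Answer: 111010010 (466)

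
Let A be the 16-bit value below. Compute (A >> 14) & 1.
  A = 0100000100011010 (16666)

Bit 14 is the 15th from the right.
  0100000100011010
   ^
That bit is 1.

Answer: 1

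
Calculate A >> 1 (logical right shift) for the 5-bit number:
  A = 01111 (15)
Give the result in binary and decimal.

Logical shift right by 1: drop the bottom 1 bit(s), prepend 1 zero(s) on the left.
  01111  ->  keep [0111], discard [1], prepend 0
= 00111

Answer: 00111 (7)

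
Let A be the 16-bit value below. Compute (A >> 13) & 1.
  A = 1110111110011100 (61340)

Bit 13 is the 14th from the right.
  1110111110011100
    ^
That bit is 1.

Answer: 1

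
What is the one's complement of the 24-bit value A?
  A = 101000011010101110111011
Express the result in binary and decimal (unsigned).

Flip each bit (0->1, 1->0):
  101000011010101110111011
  010111100101010001000100

Answer: 010111100101010001000100 (6181956)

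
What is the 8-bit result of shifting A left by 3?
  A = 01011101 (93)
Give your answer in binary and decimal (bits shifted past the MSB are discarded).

Shift left by 3: drop the top 3 bit(s), append 3 zero(s) on the right.
  01011101  ->  discard [010], keep [11101], append 000
= 11101000

Answer: 11101000 (232)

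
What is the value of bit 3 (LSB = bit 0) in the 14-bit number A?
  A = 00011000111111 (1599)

Bit 3 is the 4th from the right.
  00011000111111
            ^
That bit is 1.

Answer: 1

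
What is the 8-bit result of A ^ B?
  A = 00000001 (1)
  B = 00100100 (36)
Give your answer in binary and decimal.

Apply ^ to each column (1 where bits differ):
  00000001
^ 00100100
----------
  00100101

Answer: 00100101 (37)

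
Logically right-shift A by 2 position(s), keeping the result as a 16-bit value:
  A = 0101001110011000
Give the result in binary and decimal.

Logical shift right by 2: drop the bottom 2 bit(s), prepend 2 zero(s) on the left.
  0101001110011000  ->  keep [01010011100110], discard [00], prepend 00
= 0001010011100110

Answer: 0001010011100110 (5350)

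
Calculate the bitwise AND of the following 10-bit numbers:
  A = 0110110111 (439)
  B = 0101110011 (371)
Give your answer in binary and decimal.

Apply & to each column (1 only where both bits are 1):
  0110110111
& 0101110011
------------
  0100110011

Answer: 0100110011 (307)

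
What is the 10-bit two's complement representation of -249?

1. Binary of +249:  0011111001
2. Invert bits:     1100000110
3. Add 1:           1100000111

Answer: 1100000111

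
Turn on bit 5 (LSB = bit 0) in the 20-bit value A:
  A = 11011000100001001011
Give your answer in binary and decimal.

Mask = 1 << 5 = 00000000000000100000
Bit 5 of A is 0, so OR-ing with the mask flips it to 1.
  11011000100001001011
| 00000000000000100000
----------------------
  11011000100001101011

Answer: 11011000100001101011 (886891)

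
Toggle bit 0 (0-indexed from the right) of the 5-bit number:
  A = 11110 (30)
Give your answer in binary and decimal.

Mask = 1 << 0 = 00001
Bit 0 of A is 0; XOR with the mask flips it to 1.
  11110
^ 00001
-------
  11111

Answer: 11111 (31)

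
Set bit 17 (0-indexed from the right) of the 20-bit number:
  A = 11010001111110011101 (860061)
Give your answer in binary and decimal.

Mask = 1 << 17 = 00100000000000000000
Bit 17 of A is 0, so OR-ing with the mask flips it to 1.
  11010001111110011101
| 00100000000000000000
----------------------
  11110001111110011101

Answer: 11110001111110011101 (991133)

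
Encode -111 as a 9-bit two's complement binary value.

1. Binary of +111:  001101111
2. Invert bits:     110010000
3. Add 1:           110010001

Answer: 110010001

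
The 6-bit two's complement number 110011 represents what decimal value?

MSB is 1, so the value is negative. Find the magnitude:
1. Invert bits:  001100
2. Add 1:        001101  = 13
3. Apply sign:   -13

Answer: -13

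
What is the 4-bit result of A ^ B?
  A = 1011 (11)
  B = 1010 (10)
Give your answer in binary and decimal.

Apply ^ to each column (1 where bits differ):
  1011
^ 1010
------
  0001

Answer: 0001 (1)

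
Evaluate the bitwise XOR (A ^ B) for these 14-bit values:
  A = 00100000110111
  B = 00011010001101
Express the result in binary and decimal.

Apply ^ to each column (1 where bits differ):
  00100000110111
^ 00011010001101
----------------
  00111010111010

Answer: 00111010111010 (3770)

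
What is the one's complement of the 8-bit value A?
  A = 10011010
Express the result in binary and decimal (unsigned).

Flip each bit (0->1, 1->0):
  10011010
  01100101

Answer: 01100101 (101)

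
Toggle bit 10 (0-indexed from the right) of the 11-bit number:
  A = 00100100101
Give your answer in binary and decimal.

Mask = 1 << 10 = 10000000000
Bit 10 of A is 0; XOR with the mask flips it to 1.
  00100100101
^ 10000000000
-------------
  10100100101

Answer: 10100100101 (1317)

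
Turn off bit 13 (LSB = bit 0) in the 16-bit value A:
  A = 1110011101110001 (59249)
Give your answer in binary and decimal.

Mask = ~(1 << 13) = 1101111111111111
Bit 13 of A is 1, so AND-ing with the mask clears it to 0.
  1110011101110001
& 1101111111111111
------------------
  1100011101110001

Answer: 1100011101110001 (51057)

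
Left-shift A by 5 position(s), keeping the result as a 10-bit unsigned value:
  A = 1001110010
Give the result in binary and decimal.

Shift left by 5: drop the top 5 bit(s), append 5 zero(s) on the right.
  1001110010  ->  discard [10011], keep [10010], append 00000
= 1001000000

Answer: 1001000000 (576)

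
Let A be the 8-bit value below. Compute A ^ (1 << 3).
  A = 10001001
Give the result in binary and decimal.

Mask = 1 << 3 = 00001000
Bit 3 of A is 1; XOR with the mask flips it to 0.
  10001001
^ 00001000
----------
  10000001

Answer: 10000001 (129)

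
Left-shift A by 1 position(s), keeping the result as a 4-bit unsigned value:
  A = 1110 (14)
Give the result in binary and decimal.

Shift left by 1: drop the top 1 bit(s), append 1 zero(s) on the right.
  1110  ->  discard [1], keep [110], append 0
= 1100

Answer: 1100 (12)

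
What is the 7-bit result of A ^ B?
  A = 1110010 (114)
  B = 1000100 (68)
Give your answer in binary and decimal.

Apply ^ to each column (1 where bits differ):
  1110010
^ 1000100
---------
  0110110

Answer: 0110110 (54)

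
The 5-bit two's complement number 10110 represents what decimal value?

MSB is 1, so the value is negative. Find the magnitude:
1. Invert bits:  01001
2. Add 1:        01010  = 10
3. Apply sign:   -10

Answer: -10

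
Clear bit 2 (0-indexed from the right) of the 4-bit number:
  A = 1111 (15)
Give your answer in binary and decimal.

Mask = ~(1 << 2) = 1011
Bit 2 of A is 1, so AND-ing with the mask clears it to 0.
  1111
& 1011
------
  1011

Answer: 1011 (11)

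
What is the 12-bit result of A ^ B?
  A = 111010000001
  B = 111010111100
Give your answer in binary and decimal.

Apply ^ to each column (1 where bits differ):
  111010000001
^ 111010111100
--------------
  000000111101

Answer: 000000111101 (61)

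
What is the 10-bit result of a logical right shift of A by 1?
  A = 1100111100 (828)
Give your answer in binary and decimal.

Logical shift right by 1: drop the bottom 1 bit(s), prepend 1 zero(s) on the left.
  1100111100  ->  keep [110011110], discard [0], prepend 0
= 0110011110

Answer: 0110011110 (414)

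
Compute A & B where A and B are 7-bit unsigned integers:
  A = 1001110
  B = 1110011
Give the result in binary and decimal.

Apply & to each column (1 only where both bits are 1):
  1001110
& 1110011
---------
  1000010

Answer: 1000010 (66)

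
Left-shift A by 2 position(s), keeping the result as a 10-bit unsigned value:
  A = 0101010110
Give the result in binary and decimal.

Shift left by 2: drop the top 2 bit(s), append 2 zero(s) on the right.
  0101010110  ->  discard [01], keep [01010110], append 00
= 0101011000

Answer: 0101011000 (344)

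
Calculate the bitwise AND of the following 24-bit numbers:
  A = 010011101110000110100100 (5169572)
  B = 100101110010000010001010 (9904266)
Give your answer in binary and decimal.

Apply & to each column (1 only where both bits are 1):
  010011101110000110100100
& 100101110010000010001010
--------------------------
  000001100010000010000000

Answer: 000001100010000010000000 (401536)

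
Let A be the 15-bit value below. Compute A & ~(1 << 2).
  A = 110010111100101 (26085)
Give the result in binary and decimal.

Mask = ~(1 << 2) = 111111111111011
Bit 2 of A is 1, so AND-ing with the mask clears it to 0.
  110010111100101
& 111111111111011
-----------------
  110010111100001

Answer: 110010111100001 (26081)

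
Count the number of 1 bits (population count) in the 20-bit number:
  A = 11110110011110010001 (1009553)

11110110011110010001
1-bits at positions (from bit 0 = LSB): 0, 4, 7, 8, 9, 10, 13, 14, 16, 17, 18, 19
Count = 12

Answer: 12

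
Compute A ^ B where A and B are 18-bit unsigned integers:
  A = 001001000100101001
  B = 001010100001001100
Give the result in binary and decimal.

Apply ^ to each column (1 where bits differ):
  001001000100101001
^ 001010100001001100
--------------------
  000011100101100101

Answer: 000011100101100101 (14693)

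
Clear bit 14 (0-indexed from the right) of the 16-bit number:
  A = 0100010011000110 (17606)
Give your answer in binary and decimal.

Mask = ~(1 << 14) = 1011111111111111
Bit 14 of A is 1, so AND-ing with the mask clears it to 0.
  0100010011000110
& 1011111111111111
------------------
  0000010011000110

Answer: 0000010011000110 (1222)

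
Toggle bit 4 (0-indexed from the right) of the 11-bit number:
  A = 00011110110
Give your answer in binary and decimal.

Mask = 1 << 4 = 00000010000
Bit 4 of A is 1; XOR with the mask flips it to 0.
  00011110110
^ 00000010000
-------------
  00011100110

Answer: 00011100110 (230)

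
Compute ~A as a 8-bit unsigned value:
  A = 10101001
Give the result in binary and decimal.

Flip each bit (0->1, 1->0):
  10101001
  01010110

Answer: 01010110 (86)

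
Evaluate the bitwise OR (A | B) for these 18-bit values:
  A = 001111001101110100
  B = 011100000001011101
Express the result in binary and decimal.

Apply | to each column (1 where either bit is 1):
  001111001101110100
| 011100000001011101
--------------------
  011111001101111101

Answer: 011111001101111101 (127869)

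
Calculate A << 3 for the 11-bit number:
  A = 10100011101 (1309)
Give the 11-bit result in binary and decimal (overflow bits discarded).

Shift left by 3: drop the top 3 bit(s), append 3 zero(s) on the right.
  10100011101  ->  discard [101], keep [00011101], append 000
= 00011101000

Answer: 00011101000 (232)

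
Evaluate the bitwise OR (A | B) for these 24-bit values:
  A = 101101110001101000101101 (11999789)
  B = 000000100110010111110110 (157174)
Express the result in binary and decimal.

Apply | to each column (1 where either bit is 1):
  101101110001101000101101
| 000000100110010111110110
--------------------------
  101101110111111111111111

Answer: 101101110111111111111111 (12025855)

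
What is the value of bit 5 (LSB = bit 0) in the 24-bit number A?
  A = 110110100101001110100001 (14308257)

Bit 5 is the 6th from the right.
  110110100101001110100001
                    ^
That bit is 1.

Answer: 1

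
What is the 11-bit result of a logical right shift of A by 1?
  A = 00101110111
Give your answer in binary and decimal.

Logical shift right by 1: drop the bottom 1 bit(s), prepend 1 zero(s) on the left.
  00101110111  ->  keep [0010111011], discard [1], prepend 0
= 00010111011

Answer: 00010111011 (187)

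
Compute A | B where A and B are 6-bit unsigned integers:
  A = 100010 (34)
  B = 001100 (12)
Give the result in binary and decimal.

Apply | to each column (1 where either bit is 1):
  100010
| 001100
--------
  101110

Answer: 101110 (46)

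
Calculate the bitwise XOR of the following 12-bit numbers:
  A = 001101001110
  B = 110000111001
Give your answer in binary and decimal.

Apply ^ to each column (1 where bits differ):
  001101001110
^ 110000111001
--------------
  111101110111

Answer: 111101110111 (3959)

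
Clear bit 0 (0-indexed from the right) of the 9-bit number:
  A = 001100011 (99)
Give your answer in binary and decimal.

Mask = ~(1 << 0) = 111111110
Bit 0 of A is 1, so AND-ing with the mask clears it to 0.
  001100011
& 111111110
-----------
  001100010

Answer: 001100010 (98)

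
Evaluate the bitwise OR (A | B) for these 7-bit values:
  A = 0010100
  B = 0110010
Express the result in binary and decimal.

Apply | to each column (1 where either bit is 1):
  0010100
| 0110010
---------
  0110110

Answer: 0110110 (54)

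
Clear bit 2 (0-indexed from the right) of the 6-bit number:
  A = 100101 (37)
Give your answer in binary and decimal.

Mask = ~(1 << 2) = 111011
Bit 2 of A is 1, so AND-ing with the mask clears it to 0.
  100101
& 111011
--------
  100001

Answer: 100001 (33)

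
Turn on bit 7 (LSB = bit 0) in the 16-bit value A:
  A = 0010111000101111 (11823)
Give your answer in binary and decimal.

Mask = 1 << 7 = 0000000010000000
Bit 7 of A is 0, so OR-ing with the mask flips it to 1.
  0010111000101111
| 0000000010000000
------------------
  0010111010101111

Answer: 0010111010101111 (11951)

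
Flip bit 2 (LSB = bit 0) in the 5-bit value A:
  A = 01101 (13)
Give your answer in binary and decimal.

Mask = 1 << 2 = 00100
Bit 2 of A is 1; XOR with the mask flips it to 0.
  01101
^ 00100
-------
  01001

Answer: 01001 (9)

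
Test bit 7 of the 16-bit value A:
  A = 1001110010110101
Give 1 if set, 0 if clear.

Bit 7 is the 8th from the right.
  1001110010110101
          ^
That bit is 1.

Answer: 1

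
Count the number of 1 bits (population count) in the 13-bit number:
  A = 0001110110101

0001110110101
1-bits at positions (from bit 0 = LSB): 0, 2, 4, 5, 7, 8, 9
Count = 7

Answer: 7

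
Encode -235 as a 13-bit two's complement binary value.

1. Binary of +235:  0000011101011
2. Invert bits:     1111100010100
3. Add 1:           1111100010101

Answer: 1111100010101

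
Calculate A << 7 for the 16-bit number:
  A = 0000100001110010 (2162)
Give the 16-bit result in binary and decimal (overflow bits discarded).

Shift left by 7: drop the top 7 bit(s), append 7 zero(s) on the right.
  0000100001110010  ->  discard [0000100], keep [001110010], append 0000000
= 0011100100000000

Answer: 0011100100000000 (14592)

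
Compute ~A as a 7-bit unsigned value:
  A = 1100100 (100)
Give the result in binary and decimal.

Flip each bit (0->1, 1->0):
  1100100
  0011011

Answer: 0011011 (27)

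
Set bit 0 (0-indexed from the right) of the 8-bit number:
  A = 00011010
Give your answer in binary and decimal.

Mask = 1 << 0 = 00000001
Bit 0 of A is 0, so OR-ing with the mask flips it to 1.
  00011010
| 00000001
----------
  00011011

Answer: 00011011 (27)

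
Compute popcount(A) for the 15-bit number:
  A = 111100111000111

111100111000111
1-bits at positions (from bit 0 = LSB): 0, 1, 2, 6, 7, 8, 11, 12, 13, 14
Count = 10

Answer: 10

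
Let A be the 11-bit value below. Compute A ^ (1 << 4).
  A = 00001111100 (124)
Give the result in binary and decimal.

Mask = 1 << 4 = 00000010000
Bit 4 of A is 1; XOR with the mask flips it to 0.
  00001111100
^ 00000010000
-------------
  00001101100

Answer: 00001101100 (108)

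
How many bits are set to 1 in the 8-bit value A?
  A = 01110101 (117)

01110101
1-bits at positions (from bit 0 = LSB): 0, 2, 4, 5, 6
Count = 5

Answer: 5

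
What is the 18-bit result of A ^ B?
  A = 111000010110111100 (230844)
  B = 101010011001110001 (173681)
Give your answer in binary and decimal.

Apply ^ to each column (1 where bits differ):
  111000010110111100
^ 101010011001110001
--------------------
  010010001111001101

Answer: 010010001111001101 (74701)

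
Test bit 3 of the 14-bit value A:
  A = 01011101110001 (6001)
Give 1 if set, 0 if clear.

Bit 3 is the 4th from the right.
  01011101110001
            ^
That bit is 0.

Answer: 0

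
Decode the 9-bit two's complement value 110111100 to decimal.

MSB is 1, so the value is negative. Find the magnitude:
1. Invert bits:  001000011
2. Add 1:        001000100  = 68
3. Apply sign:   -68

Answer: -68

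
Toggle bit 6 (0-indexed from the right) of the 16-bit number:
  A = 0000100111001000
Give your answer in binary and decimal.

Mask = 1 << 6 = 0000000001000000
Bit 6 of A is 1; XOR with the mask flips it to 0.
  0000100111001000
^ 0000000001000000
------------------
  0000100110001000

Answer: 0000100110001000 (2440)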